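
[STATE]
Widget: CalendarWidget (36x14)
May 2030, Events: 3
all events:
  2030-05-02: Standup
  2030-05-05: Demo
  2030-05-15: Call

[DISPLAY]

              May 2030              
Mo Tu We Th Fr Sa Su                
       1  2*  3  4  5*              
 6  7  8  9 10 11 12                
13 14 15* 16 17 18 19               
20 21 22 23 24 25 26                
27 28 29 30 31                      
                                    
                                    
                                    
                                    
                                    
                                    
                                    


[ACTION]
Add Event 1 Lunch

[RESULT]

              May 2030              
Mo Tu We Th Fr Sa Su                
       1*  2*  3  4  5*             
 6  7  8  9 10 11 12                
13 14 15* 16 17 18 19               
20 21 22 23 24 25 26                
27 28 29 30 31                      
                                    
                                    
                                    
                                    
                                    
                                    
                                    


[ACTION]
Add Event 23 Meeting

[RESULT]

              May 2030              
Mo Tu We Th Fr Sa Su                
       1*  2*  3  4  5*             
 6  7  8  9 10 11 12                
13 14 15* 16 17 18 19               
20 21 22 23* 24 25 26               
27 28 29 30 31                      
                                    
                                    
                                    
                                    
                                    
                                    
                                    


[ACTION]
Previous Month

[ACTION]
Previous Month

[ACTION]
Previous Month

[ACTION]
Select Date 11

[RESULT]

           February 2030            
Mo Tu We Th Fr Sa Su                
             1  2  3                
 4  5  6  7  8  9 10                
[11] 12 13 14 15 16 17              
18 19 20 21 22 23 24                
25 26 27 28                         
                                    
                                    
                                    
                                    
                                    
                                    
                                    


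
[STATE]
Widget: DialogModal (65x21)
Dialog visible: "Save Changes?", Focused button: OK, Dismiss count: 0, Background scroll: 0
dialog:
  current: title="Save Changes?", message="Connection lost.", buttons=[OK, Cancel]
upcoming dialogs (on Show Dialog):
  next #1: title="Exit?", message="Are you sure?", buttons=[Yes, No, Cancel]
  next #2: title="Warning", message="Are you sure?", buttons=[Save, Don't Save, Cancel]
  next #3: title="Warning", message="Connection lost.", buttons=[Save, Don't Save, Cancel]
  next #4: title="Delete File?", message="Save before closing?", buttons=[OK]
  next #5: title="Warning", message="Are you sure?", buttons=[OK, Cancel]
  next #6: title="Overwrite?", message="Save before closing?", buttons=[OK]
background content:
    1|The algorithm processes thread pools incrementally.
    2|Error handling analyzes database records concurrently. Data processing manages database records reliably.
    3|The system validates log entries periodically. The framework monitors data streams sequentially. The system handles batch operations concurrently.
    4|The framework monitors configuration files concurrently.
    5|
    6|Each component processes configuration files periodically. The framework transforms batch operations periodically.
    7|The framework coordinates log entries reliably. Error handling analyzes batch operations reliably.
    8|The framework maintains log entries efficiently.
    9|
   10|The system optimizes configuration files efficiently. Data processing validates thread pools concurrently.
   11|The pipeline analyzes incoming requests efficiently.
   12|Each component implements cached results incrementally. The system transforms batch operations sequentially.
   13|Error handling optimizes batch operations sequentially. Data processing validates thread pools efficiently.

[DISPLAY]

The algorithm processes thread pools incrementally.              
Error handling analyzes database records concurrently. Data proce
The system validates log entries periodically. The framework moni
The framework monitors configuration files concurrently.         
                                                                 
Each component processes configuration files periodically. The fr
The framework coordinates log entries reliably. Error handling an
The framework maintains log entries efficiently.                 
                      ┌──────────────────┐                       
The system optimizes c│  Save Changes?   │fficiently. Data proces
The pipeline analyzes │ Connection lost. │ficiently.             
Each component impleme│  [OK]  Cancel    │ncrementally. The syste
Error handling optimiz└──────────────────┘sequentially. Data proc
                                                                 
                                                                 
                                                                 
                                                                 
                                                                 
                                                                 
                                                                 
                                                                 


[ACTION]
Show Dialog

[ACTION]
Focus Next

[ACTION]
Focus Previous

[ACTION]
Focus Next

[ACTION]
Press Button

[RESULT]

The algorithm processes thread pools incrementally.              
Error handling analyzes database records concurrently. Data proce
The system validates log entries periodically. The framework moni
The framework monitors configuration files concurrently.         
                                                                 
Each component processes configuration files periodically. The fr
The framework coordinates log entries reliably. Error handling an
The framework maintains log entries efficiently.                 
                                                                 
The system optimizes configuration files efficiently. Data proces
The pipeline analyzes incoming requests efficiently.             
Each component implements cached results incrementally. The syste
Error handling optimizes batch operations sequentially. Data proc
                                                                 
                                                                 
                                                                 
                                                                 
                                                                 
                                                                 
                                                                 
                                                                 


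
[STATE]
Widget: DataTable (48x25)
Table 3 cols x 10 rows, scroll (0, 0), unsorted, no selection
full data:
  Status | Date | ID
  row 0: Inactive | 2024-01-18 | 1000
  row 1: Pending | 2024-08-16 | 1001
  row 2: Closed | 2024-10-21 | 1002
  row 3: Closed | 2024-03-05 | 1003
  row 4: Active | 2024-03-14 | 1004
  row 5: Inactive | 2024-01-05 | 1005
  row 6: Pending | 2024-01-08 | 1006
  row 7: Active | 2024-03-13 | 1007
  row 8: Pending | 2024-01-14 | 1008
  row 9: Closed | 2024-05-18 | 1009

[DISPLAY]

Status  │Date      │ID                          
────────┼──────────┼────                        
Inactive│2024-01-18│1000                        
Pending │2024-08-16│1001                        
Closed  │2024-10-21│1002                        
Closed  │2024-03-05│1003                        
Active  │2024-03-14│1004                        
Inactive│2024-01-05│1005                        
Pending │2024-01-08│1006                        
Active  │2024-03-13│1007                        
Pending │2024-01-14│1008                        
Closed  │2024-05-18│1009                        
                                                
                                                
                                                
                                                
                                                
                                                
                                                
                                                
                                                
                                                
                                                
                                                
                                                


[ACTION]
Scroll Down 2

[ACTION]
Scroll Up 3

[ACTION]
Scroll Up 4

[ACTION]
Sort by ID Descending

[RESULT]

Status  │Date      │ID ▼                        
────────┼──────────┼────                        
Closed  │2024-05-18│1009                        
Pending │2024-01-14│1008                        
Active  │2024-03-13│1007                        
Pending │2024-01-08│1006                        
Inactive│2024-01-05│1005                        
Active  │2024-03-14│1004                        
Closed  │2024-03-05│1003                        
Closed  │2024-10-21│1002                        
Pending │2024-08-16│1001                        
Inactive│2024-01-18│1000                        
                                                
                                                
                                                
                                                
                                                
                                                
                                                
                                                
                                                
                                                
                                                
                                                
                                                


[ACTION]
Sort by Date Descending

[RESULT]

Status  │Date     ▼│ID                          
────────┼──────────┼────                        
Closed  │2024-10-21│1002                        
Pending │2024-08-16│1001                        
Closed  │2024-05-18│1009                        
Active  │2024-03-14│1004                        
Active  │2024-03-13│1007                        
Closed  │2024-03-05│1003                        
Inactive│2024-01-18│1000                        
Pending │2024-01-14│1008                        
Pending │2024-01-08│1006                        
Inactive│2024-01-05│1005                        
                                                
                                                
                                                
                                                
                                                
                                                
                                                
                                                
                                                
                                                
                                                
                                                
                                                


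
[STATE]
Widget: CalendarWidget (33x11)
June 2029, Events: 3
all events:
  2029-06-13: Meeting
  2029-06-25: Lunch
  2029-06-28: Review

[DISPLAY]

            June 2029            
Mo Tu We Th Fr Sa Su             
             1  2  3             
 4  5  6  7  8  9 10             
11 12 13* 14 15 16 17            
18 19 20 21 22 23 24             
25* 26 27 28* 29 30              
                                 
                                 
                                 
                                 


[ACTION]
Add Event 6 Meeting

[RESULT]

            June 2029            
Mo Tu We Th Fr Sa Su             
             1  2  3             
 4  5  6*  7  8  9 10            
11 12 13* 14 15 16 17            
18 19 20 21 22 23 24             
25* 26 27 28* 29 30              
                                 
                                 
                                 
                                 


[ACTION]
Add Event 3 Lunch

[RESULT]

            June 2029            
Mo Tu We Th Fr Sa Su             
             1  2  3*            
 4  5  6*  7  8  9 10            
11 12 13* 14 15 16 17            
18 19 20 21 22 23 24             
25* 26 27 28* 29 30              
                                 
                                 
                                 
                                 


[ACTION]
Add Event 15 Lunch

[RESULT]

            June 2029            
Mo Tu We Th Fr Sa Su             
             1  2  3*            
 4  5  6*  7  8  9 10            
11 12 13* 14 15* 16 17           
18 19 20 21 22 23 24             
25* 26 27 28* 29 30              
                                 
                                 
                                 
                                 


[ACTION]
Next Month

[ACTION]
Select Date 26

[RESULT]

            July 2029            
Mo Tu We Th Fr Sa Su             
                   1             
 2  3  4  5  6  7  8             
 9 10 11 12 13 14 15             
16 17 18 19 20 21 22             
23 24 25 [26] 27 28 29           
30 31                            
                                 
                                 
                                 


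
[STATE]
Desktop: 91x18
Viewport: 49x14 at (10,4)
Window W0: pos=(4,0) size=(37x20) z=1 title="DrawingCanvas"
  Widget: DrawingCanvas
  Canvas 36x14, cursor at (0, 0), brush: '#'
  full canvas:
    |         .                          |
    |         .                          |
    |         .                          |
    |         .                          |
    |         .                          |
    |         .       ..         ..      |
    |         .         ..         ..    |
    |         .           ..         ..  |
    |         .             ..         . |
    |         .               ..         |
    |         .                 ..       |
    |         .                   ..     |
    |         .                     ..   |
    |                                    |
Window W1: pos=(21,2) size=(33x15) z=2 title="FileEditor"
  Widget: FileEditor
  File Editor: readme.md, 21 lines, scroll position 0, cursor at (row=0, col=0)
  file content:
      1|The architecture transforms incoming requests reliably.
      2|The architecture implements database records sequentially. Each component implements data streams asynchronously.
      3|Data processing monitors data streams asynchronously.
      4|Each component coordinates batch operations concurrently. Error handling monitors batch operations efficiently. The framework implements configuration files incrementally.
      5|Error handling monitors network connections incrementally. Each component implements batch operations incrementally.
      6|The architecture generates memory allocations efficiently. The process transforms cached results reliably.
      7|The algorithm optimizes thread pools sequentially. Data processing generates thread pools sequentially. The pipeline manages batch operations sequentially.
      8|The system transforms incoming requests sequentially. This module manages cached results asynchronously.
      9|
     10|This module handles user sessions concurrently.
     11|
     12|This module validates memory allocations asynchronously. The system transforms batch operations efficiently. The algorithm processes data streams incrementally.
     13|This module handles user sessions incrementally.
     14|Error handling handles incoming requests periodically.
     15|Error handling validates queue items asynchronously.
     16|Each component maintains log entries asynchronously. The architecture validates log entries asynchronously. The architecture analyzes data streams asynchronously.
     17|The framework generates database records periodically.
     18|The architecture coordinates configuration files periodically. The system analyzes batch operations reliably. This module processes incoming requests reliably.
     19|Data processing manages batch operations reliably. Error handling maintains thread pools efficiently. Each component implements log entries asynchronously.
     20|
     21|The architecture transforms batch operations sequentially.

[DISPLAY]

    .      ┠───────────────────────────────┨     
    .      ┃█he architecture transforms in▲┃     
    .      ┃The architecture implements da█┃     
    .      ┃Data processing monitors data ░┃     
    .      ┃Each component coordinates bat░┃     
    .      ┃Error handling monitors networ░┃     
    .      ┃The architecture generates mem░┃     
    .      ┃The algorithm optimizes thread░┃     
    .      ┃The system transforms incoming░┃     
    .      ┃                              ░┃     
    .      ┃This module handles user sessi░┃     
    .      ┃                              ▼┃     
           ┗━━━━━━━━━━━━━━━━━━━━━━━━━━━━━━━┛     
                              ┃                  


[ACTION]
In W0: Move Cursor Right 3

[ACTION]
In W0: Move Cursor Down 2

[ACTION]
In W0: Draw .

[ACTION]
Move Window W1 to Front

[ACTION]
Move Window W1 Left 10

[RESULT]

 ┠───────────────────────────────┨               
 ┃█he architecture transforms in▲┃               
 ┃The architecture implements da█┃               
 ┃Data processing monitors data ░┃               
 ┃Each component coordinates bat░┃               
 ┃Error handling monitors networ░┃               
 ┃The architecture generates mem░┃               
 ┃The algorithm optimizes thread░┃               
 ┃The system transforms incoming░┃               
 ┃                              ░┃               
 ┃This module handles user sessi░┃               
 ┃                              ▼┃               
 ┗━━━━━━━━━━━━━━━━━━━━━━━━━━━━━━━┛               
                              ┃                  


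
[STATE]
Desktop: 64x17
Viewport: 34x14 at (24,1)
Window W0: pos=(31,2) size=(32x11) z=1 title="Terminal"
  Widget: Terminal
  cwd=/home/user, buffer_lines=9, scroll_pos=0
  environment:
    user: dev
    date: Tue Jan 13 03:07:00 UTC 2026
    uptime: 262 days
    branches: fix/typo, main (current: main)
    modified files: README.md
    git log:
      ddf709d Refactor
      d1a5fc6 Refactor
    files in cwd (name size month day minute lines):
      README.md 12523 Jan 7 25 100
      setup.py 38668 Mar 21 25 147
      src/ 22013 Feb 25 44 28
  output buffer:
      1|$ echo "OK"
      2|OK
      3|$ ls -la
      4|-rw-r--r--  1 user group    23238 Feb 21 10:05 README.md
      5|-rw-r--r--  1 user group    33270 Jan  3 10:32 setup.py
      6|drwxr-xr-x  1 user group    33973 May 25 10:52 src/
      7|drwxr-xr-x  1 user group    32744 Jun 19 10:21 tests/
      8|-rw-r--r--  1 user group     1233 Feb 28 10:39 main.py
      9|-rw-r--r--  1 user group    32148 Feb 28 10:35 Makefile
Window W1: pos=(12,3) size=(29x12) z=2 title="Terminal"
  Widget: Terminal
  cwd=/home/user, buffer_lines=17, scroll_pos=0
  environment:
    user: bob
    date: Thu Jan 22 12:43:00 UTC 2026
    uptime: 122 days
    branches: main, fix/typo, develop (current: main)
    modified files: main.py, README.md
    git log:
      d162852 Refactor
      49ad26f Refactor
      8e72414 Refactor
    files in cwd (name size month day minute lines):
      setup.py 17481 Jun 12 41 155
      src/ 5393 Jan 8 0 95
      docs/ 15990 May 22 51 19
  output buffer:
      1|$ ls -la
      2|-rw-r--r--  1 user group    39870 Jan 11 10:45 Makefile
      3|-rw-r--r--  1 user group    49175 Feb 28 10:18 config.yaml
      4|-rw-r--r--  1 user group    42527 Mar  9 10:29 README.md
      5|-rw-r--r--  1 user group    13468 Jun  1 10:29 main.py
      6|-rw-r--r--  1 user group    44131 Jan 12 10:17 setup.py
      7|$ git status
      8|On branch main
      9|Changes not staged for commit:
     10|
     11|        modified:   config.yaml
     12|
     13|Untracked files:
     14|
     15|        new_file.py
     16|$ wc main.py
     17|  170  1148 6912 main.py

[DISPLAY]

                                  
       ┏━━━━━━━━━━━━━━━━━━━━━━━━━━
━━━━━━━━━━━━━━━━┓                 
                ┃─────────────────
────────────────┨K"               
                ┃                 
 1 user group   ┃                 
 1 user group   ┃-  1 user group  
 1 user group   ┃-  1 user group  
 1 user group   ┃x  1 user group  
 1 user group   ┃x  1 user group  
s               ┃━━━━━━━━━━━━━━━━━
ain             ┃                 
━━━━━━━━━━━━━━━━┛                 


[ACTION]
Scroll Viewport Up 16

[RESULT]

                                  
                                  
       ┏━━━━━━━━━━━━━━━━━━━━━━━━━━
━━━━━━━━━━━━━━━━┓                 
                ┃─────────────────
────────────────┨K"               
                ┃                 
 1 user group   ┃                 
 1 user group   ┃-  1 user group  
 1 user group   ┃-  1 user group  
 1 user group   ┃x  1 user group  
 1 user group   ┃x  1 user group  
s               ┃━━━━━━━━━━━━━━━━━
ain             ┃                 


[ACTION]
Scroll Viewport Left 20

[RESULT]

                                  
                                  
                           ┏━━━━━━
        ┏━━━━━━━━━━━━━━━━━━━━━━━━━
        ┃ Terminal                
        ┠─────────────────────────
        ┃$ ls -la                 
        ┃-rw-r--r--  1 user group 
        ┃-rw-r--r--  1 user group 
        ┃-rw-r--r--  1 user group 
        ┃-rw-r--r--  1 user group 
        ┃-rw-r--r--  1 user group 
        ┃$ git status             
        ┃On branch main           


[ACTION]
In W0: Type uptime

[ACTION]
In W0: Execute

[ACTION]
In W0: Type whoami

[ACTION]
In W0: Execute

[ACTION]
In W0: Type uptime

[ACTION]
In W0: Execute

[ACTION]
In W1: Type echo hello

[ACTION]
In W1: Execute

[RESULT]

                                  
                                  
                           ┏━━━━━━
        ┏━━━━━━━━━━━━━━━━━━━━━━━━━
        ┃ Terminal                
        ┠─────────────────────────
        ┃Untracked files:         
        ┃                         
        ┃        new_file.py      
        ┃$ wc main.py             
        ┃  170  1148 6912 main.py 
        ┃$ echo hello             
        ┃hello                    
        ┃$ █                      


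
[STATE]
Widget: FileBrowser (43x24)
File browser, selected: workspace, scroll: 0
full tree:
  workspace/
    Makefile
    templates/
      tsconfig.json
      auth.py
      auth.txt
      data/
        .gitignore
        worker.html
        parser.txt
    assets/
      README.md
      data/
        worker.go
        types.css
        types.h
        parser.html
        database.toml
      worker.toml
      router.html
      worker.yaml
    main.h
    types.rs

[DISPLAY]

> [-] workspace/                           
    Makefile                               
    [+] templates/                         
    [+] assets/                            
    main.h                                 
    types.rs                               
                                           
                                           
                                           
                                           
                                           
                                           
                                           
                                           
                                           
                                           
                                           
                                           
                                           
                                           
                                           
                                           
                                           
                                           


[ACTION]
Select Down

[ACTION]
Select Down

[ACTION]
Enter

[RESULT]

  [-] workspace/                           
    Makefile                               
  > [-] templates/                         
      tsconfig.json                        
      auth.py                              
      auth.txt                             
      [+] data/                            
    [+] assets/                            
    main.h                                 
    types.rs                               
                                           
                                           
                                           
                                           
                                           
                                           
                                           
                                           
                                           
                                           
                                           
                                           
                                           
                                           


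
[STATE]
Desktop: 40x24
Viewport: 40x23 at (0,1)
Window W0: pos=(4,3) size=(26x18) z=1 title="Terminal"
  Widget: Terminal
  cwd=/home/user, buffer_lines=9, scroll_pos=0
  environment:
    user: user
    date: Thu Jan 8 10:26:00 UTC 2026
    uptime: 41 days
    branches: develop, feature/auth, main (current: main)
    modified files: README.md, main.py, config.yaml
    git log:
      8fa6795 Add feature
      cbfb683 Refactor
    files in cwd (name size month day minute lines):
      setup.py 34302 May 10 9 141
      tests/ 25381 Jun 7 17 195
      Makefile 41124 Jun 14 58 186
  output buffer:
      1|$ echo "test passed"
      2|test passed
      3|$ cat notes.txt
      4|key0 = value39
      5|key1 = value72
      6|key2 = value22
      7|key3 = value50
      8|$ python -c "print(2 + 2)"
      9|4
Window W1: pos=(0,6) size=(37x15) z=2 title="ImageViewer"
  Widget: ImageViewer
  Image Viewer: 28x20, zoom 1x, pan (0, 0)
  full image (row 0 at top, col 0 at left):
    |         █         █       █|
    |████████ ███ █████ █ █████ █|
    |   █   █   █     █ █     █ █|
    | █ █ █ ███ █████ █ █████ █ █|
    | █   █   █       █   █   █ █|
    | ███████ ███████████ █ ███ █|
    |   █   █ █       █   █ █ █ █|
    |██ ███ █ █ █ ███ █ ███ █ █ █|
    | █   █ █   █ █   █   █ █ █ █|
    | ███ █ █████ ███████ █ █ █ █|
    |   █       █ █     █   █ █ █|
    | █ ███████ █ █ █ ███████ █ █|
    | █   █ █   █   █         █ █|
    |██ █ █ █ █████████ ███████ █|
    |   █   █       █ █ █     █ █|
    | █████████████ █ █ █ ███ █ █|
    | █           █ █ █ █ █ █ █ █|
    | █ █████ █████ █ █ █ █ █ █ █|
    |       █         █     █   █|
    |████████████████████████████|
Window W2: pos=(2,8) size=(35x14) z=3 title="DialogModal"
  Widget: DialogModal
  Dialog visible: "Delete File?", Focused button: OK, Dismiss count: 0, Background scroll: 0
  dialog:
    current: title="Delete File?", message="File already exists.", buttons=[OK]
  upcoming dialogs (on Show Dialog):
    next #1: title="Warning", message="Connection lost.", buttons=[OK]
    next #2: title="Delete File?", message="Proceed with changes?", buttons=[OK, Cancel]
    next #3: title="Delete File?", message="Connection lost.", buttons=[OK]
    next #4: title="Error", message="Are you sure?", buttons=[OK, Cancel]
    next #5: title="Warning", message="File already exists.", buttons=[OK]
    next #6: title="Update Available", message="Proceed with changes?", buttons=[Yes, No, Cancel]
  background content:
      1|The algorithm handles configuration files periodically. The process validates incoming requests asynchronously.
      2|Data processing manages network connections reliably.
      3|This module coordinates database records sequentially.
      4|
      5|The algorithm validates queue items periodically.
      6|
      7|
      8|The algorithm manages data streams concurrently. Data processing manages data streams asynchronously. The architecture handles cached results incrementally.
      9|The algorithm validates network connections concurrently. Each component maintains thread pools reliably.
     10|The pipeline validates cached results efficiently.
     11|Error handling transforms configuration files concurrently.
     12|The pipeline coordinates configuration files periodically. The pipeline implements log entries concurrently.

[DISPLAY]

                                        
                                        
    ┏━━━━━━━━━━━━━━━━━━━━━━━━┓          
    ┃ Terminal               ┃          
    ┠────────────────────────┨          
┏━━━━━━━━━━━━━━━━━━━━━━━━━━━━━━━━━━━┓   
┃ ImageViewer                       ┃   
┠─┏━━━━━━━━━━━━━━━━━━━━━━━━━━━━━━━━━┓   
┃ ┃ DialogModal                     ┃   
┃█┠─────────────────────────────────┨   
┃ ┃The algorithm handles configurati┃   
┃ ┃Data processing manages network c┃   
┃ ┃This┌──────────────────────┐base ┃   
┃ ┃    │     Delete File?     │     ┃   
┃ ┃The │ File already exists. │e ite┃   
┃█┃    │         [OK]         │     ┃   
┃ ┃    └──────────────────────┘     ┃   
┃ ┃The algorithm manages data stream┃   
┃ ┃The algorithm validates network c┃   
┗━┃The pipeline validates cached res┃   
  ┗━━━━━━━━━━━━━━━━━━━━━━━━━━━━━━━━━┛   
                                        
                                        


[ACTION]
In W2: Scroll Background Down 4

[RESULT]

                                        
                                        
    ┏━━━━━━━━━━━━━━━━━━━━━━━━┓          
    ┃ Terminal               ┃          
    ┠────────────────────────┨          
┏━━━━━━━━━━━━━━━━━━━━━━━━━━━━━━━━━━━┓   
┃ ImageViewer                       ┃   
┠─┏━━━━━━━━━━━━━━━━━━━━━━━━━━━━━━━━━┓   
┃ ┃ DialogModal                     ┃   
┃█┠─────────────────────────────────┨   
┃ ┃The algorithm validates queue ite┃   
┃ ┃                                 ┃   
┃ ┃    ┌──────────────────────┐     ┃   
┃ ┃The │     Delete File?     │tream┃   
┃ ┃The │ File already exists. │ork c┃   
┃█┃The │         [OK]         │d res┃   
┃ ┃Erro└──────────────────────┘nfigu┃   
┃ ┃The pipeline coordinates configur┃   
┃ ┃                                 ┃   
┗━┃                                 ┃   
  ┗━━━━━━━━━━━━━━━━━━━━━━━━━━━━━━━━━┛   
                                        
                                        


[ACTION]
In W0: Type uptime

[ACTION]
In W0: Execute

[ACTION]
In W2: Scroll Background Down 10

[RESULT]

                                        
                                        
    ┏━━━━━━━━━━━━━━━━━━━━━━━━┓          
    ┃ Terminal               ┃          
    ┠────────────────────────┨          
┏━━━━━━━━━━━━━━━━━━━━━━━━━━━━━━━━━━━┓   
┃ ImageViewer                       ┃   
┠─┏━━━━━━━━━━━━━━━━━━━━━━━━━━━━━━━━━┓   
┃ ┃ DialogModal                     ┃   
┃█┠─────────────────────────────────┨   
┃ ┃The pipeline coordinates configur┃   
┃ ┃                                 ┃   
┃ ┃    ┌──────────────────────┐     ┃   
┃ ┃    │     Delete File?     │     ┃   
┃ ┃    │ File already exists. │     ┃   
┃█┃    │         [OK]         │     ┃   
┃ ┃    └──────────────────────┘     ┃   
┃ ┃                                 ┃   
┃ ┃                                 ┃   
┗━┃                                 ┃   
  ┗━━━━━━━━━━━━━━━━━━━━━━━━━━━━━━━━━┛   
                                        
                                        


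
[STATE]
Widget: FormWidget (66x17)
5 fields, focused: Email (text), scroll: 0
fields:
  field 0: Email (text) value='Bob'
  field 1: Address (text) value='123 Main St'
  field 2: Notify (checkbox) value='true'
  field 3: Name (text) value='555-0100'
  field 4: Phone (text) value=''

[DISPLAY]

> Email:      [Bob                                               ]
  Address:    [123 Main St                                       ]
  Notify:     [x]                                                 
  Name:       [555-0100                                          ]
  Phone:      [                                                  ]
                                                                  
                                                                  
                                                                  
                                                                  
                                                                  
                                                                  
                                                                  
                                                                  
                                                                  
                                                                  
                                                                  
                                                                  


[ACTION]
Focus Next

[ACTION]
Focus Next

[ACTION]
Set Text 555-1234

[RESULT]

  Email:      [Bob                                               ]
  Address:    [123 Main St                                       ]
> Notify:     [x]                                                 
  Name:       [555-0100                                          ]
  Phone:      [                                                  ]
                                                                  
                                                                  
                                                                  
                                                                  
                                                                  
                                                                  
                                                                  
                                                                  
                                                                  
                                                                  
                                                                  
                                                                  


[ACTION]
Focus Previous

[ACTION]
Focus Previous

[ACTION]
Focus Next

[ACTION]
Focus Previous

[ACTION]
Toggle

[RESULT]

> Email:      [Bob                                               ]
  Address:    [123 Main St                                       ]
  Notify:     [x]                                                 
  Name:       [555-0100                                          ]
  Phone:      [                                                  ]
                                                                  
                                                                  
                                                                  
                                                                  
                                                                  
                                                                  
                                                                  
                                                                  
                                                                  
                                                                  
                                                                  
                                                                  


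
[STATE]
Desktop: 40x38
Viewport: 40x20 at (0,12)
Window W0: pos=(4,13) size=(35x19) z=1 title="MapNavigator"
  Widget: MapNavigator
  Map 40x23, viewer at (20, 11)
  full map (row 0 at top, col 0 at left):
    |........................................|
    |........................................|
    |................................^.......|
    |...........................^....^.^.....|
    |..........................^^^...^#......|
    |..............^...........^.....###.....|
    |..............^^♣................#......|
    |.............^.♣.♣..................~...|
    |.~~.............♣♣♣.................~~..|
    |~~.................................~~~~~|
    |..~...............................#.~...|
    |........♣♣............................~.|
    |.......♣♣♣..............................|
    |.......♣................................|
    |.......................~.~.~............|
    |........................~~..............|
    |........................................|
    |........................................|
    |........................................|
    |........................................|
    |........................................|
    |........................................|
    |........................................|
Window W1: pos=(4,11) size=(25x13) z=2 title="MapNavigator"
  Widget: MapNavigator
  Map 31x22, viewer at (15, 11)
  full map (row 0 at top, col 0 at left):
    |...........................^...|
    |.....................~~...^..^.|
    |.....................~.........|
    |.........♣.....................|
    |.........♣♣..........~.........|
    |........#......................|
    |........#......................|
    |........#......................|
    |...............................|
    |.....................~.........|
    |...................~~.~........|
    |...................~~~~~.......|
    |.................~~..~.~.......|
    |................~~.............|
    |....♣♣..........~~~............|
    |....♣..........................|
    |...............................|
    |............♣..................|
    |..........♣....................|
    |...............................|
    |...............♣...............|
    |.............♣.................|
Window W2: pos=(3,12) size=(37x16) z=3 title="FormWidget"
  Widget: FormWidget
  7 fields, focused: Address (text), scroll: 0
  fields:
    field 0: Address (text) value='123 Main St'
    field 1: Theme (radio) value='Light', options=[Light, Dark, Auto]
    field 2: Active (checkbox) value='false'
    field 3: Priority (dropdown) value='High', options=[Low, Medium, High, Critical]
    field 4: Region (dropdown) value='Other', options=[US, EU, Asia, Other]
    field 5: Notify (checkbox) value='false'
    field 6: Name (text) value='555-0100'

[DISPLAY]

   ┏━━━━━━━━━━━━━━━━━━━━━━━━━━━━━━━━━━━┓
   ┃ FormWidget                        ┃
   ┠───────────────────────────────────┨
   ┃> Address:    [123 Main St        ]┃
   ┃  Theme:      (●) Light  ( ) Dark  ┃
   ┃  Active:     [ ]                  ┃
   ┃  Priority:   [High              ▼]┃
   ┃  Region:     [Other             ▼]┃
   ┃  Notify:     [ ]                  ┃
   ┃  Name:       [555-0100           ]┃
   ┃                                   ┃
   ┃                                   ┃
   ┃                                   ┃
   ┃                                   ┃
   ┃                                   ┃
   ┗━━━━━━━━━━━━━━━━━━━━━━━━━━━━━━━━━━━┛
    ┃.................................┃ 
    ┃.................................┃ 
    ┃.................................┃ 
    ┗━━━━━━━━━━━━━━━━━━━━━━━━━━━━━━━━━┛ 


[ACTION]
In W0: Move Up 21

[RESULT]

   ┏━━━━━━━━━━━━━━━━━━━━━━━━━━━━━━━━━━━┓
   ┃ FormWidget                        ┃
   ┠───────────────────────────────────┨
   ┃> Address:    [123 Main St        ]┃
   ┃  Theme:      (●) Light  ( ) Dark  ┃
   ┃  Active:     [ ]                  ┃
   ┃  Priority:   [High              ▼]┃
   ┃  Region:     [Other             ▼]┃
   ┃  Notify:     [ ]                  ┃
   ┃  Name:       [555-0100           ]┃
   ┃                                   ┃
   ┃                                   ┃
   ┃                                   ┃
   ┃                                   ┃
   ┃                                   ┃
   ┗━━━━━━━━━━━━━━━━━━━━━━━━━━━━━━━━━━━┛
    ┃..........^...........^.....###..┃ 
    ┃..........^^♣................#...┃ 
    ┃.........^.♣.♣..................~┃ 
    ┗━━━━━━━━━━━━━━━━━━━━━━━━━━━━━━━━━┛ 


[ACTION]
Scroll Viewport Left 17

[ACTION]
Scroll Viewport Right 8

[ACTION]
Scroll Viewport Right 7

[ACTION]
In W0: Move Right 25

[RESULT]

   ┏━━━━━━━━━━━━━━━━━━━━━━━━━━━━━━━━━━━┓
   ┃ FormWidget                        ┃
   ┠───────────────────────────────────┨
   ┃> Address:    [123 Main St        ]┃
   ┃  Theme:      (●) Light  ( ) Dark  ┃
   ┃  Active:     [ ]                  ┃
   ┃  Priority:   [High              ▼]┃
   ┃  Region:     [Other             ▼]┃
   ┃  Notify:     [ ]                  ┃
   ┃  Name:       [555-0100           ]┃
   ┃                                   ┃
   ┃                                   ┃
   ┃                                   ┃
   ┃                                   ┃
   ┃                                   ┃
   ┗━━━━━━━━━━━━━━━━━━━━━━━━━━━━━━━━━━━┛
    ┃...^.....###.....                ┃ 
    ┃..........#......                ┃ 
    ┃.............~...                ┃ 
    ┗━━━━━━━━━━━━━━━━━━━━━━━━━━━━━━━━━┛ 
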